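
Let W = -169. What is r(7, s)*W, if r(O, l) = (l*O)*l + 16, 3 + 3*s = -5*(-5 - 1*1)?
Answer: -98527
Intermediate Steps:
s = 9 (s = -1 + (-5*(-5 - 1*1))/3 = -1 + (-5*(-5 - 1))/3 = -1 + (-5*(-6))/3 = -1 + (⅓)*30 = -1 + 10 = 9)
r(O, l) = 16 + O*l² (r(O, l) = (O*l)*l + 16 = O*l² + 16 = 16 + O*l²)
r(7, s)*W = (16 + 7*9²)*(-169) = (16 + 7*81)*(-169) = (16 + 567)*(-169) = 583*(-169) = -98527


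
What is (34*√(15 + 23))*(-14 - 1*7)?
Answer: -714*√38 ≈ -4401.4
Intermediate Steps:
(34*√(15 + 23))*(-14 - 1*7) = (34*√38)*(-14 - 7) = (34*√38)*(-21) = -714*√38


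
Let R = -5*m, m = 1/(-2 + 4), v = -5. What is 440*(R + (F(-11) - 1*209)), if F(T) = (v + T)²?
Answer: 19580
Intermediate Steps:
m = ½ (m = 1/2 = ½ ≈ 0.50000)
F(T) = (-5 + T)²
R = -5/2 (R = -5*½ = -5/2 ≈ -2.5000)
440*(R + (F(-11) - 1*209)) = 440*(-5/2 + ((-5 - 11)² - 1*209)) = 440*(-5/2 + ((-16)² - 209)) = 440*(-5/2 + (256 - 209)) = 440*(-5/2 + 47) = 440*(89/2) = 19580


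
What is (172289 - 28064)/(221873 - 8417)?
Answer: 48075/71152 ≈ 0.67567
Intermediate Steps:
(172289 - 28064)/(221873 - 8417) = 144225/213456 = 144225*(1/213456) = 48075/71152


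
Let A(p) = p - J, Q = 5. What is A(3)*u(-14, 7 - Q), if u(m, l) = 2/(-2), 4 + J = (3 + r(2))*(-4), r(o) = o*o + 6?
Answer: -59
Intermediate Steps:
r(o) = 6 + o² (r(o) = o² + 6 = 6 + o²)
J = -56 (J = -4 + (3 + (6 + 2²))*(-4) = -4 + (3 + (6 + 4))*(-4) = -4 + (3 + 10)*(-4) = -4 + 13*(-4) = -4 - 52 = -56)
u(m, l) = -1 (u(m, l) = 2*(-½) = -1)
A(p) = 56 + p (A(p) = p - 1*(-56) = p + 56 = 56 + p)
A(3)*u(-14, 7 - Q) = (56 + 3)*(-1) = 59*(-1) = -59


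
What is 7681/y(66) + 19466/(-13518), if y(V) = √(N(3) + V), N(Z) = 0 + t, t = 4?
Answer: -9733/6759 + 7681*√70/70 ≈ 916.62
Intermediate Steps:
N(Z) = 4 (N(Z) = 0 + 4 = 4)
y(V) = √(4 + V)
7681/y(66) + 19466/(-13518) = 7681/(√(4 + 66)) + 19466/(-13518) = 7681/(√70) + 19466*(-1/13518) = 7681*(√70/70) - 9733/6759 = 7681*√70/70 - 9733/6759 = -9733/6759 + 7681*√70/70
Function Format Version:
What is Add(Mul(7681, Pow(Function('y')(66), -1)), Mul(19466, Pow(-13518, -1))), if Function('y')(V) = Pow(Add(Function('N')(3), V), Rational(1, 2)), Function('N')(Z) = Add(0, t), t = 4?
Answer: Add(Rational(-9733, 6759), Mul(Rational(7681, 70), Pow(70, Rational(1, 2)))) ≈ 916.62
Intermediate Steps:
Function('N')(Z) = 4 (Function('N')(Z) = Add(0, 4) = 4)
Function('y')(V) = Pow(Add(4, V), Rational(1, 2))
Add(Mul(7681, Pow(Function('y')(66), -1)), Mul(19466, Pow(-13518, -1))) = Add(Mul(7681, Pow(Pow(Add(4, 66), Rational(1, 2)), -1)), Mul(19466, Pow(-13518, -1))) = Add(Mul(7681, Pow(Pow(70, Rational(1, 2)), -1)), Mul(19466, Rational(-1, 13518))) = Add(Mul(7681, Mul(Rational(1, 70), Pow(70, Rational(1, 2)))), Rational(-9733, 6759)) = Add(Mul(Rational(7681, 70), Pow(70, Rational(1, 2))), Rational(-9733, 6759)) = Add(Rational(-9733, 6759), Mul(Rational(7681, 70), Pow(70, Rational(1, 2))))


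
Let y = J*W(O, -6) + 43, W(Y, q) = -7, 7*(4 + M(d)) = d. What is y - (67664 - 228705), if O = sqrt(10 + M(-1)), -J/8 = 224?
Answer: 173628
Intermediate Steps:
J = -1792 (J = -8*224 = -1792)
M(d) = -4 + d/7
O = sqrt(287)/7 (O = sqrt(10 + (-4 + (1/7)*(-1))) = sqrt(10 + (-4 - 1/7)) = sqrt(10 - 29/7) = sqrt(41/7) = sqrt(287)/7 ≈ 2.4202)
y = 12587 (y = -1792*(-7) + 43 = 12544 + 43 = 12587)
y - (67664 - 228705) = 12587 - (67664 - 228705) = 12587 - 1*(-161041) = 12587 + 161041 = 173628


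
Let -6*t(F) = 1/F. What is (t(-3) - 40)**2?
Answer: 516961/324 ≈ 1595.6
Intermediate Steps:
t(F) = -1/(6*F)
(t(-3) - 40)**2 = (-1/6/(-3) - 40)**2 = (-1/6*(-1/3) - 40)**2 = (1/18 - 40)**2 = (-719/18)**2 = 516961/324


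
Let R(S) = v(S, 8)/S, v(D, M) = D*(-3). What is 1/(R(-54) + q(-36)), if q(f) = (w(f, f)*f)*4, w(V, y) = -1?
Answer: 1/141 ≈ 0.0070922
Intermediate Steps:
v(D, M) = -3*D
R(S) = -3 (R(S) = (-3*S)/S = -3)
q(f) = -4*f (q(f) = -f*4 = -4*f)
1/(R(-54) + q(-36)) = 1/(-3 - 4*(-36)) = 1/(-3 + 144) = 1/141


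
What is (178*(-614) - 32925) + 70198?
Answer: -72019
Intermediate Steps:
(178*(-614) - 32925) + 70198 = (-109292 - 32925) + 70198 = -142217 + 70198 = -72019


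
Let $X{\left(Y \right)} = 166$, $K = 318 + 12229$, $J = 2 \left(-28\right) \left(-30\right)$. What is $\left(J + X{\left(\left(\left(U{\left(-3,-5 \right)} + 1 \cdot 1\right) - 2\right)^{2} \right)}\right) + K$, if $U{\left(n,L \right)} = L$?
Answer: $14393$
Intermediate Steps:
$J = 1680$ ($J = \left(-56\right) \left(-30\right) = 1680$)
$K = 12547$
$\left(J + X{\left(\left(\left(U{\left(-3,-5 \right)} + 1 \cdot 1\right) - 2\right)^{2} \right)}\right) + K = \left(1680 + 166\right) + 12547 = 1846 + 12547 = 14393$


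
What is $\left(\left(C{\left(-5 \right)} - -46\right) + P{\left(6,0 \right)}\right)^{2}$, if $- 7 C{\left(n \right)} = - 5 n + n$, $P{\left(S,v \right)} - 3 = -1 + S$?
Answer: $\frac{128164}{49} \approx 2615.6$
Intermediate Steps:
$P{\left(S,v \right)} = 2 + S$ ($P{\left(S,v \right)} = 3 + \left(-1 + S\right) = 2 + S$)
$C{\left(n \right)} = \frac{4 n}{7}$ ($C{\left(n \right)} = - \frac{- 5 n + n}{7} = - \frac{\left(-4\right) n}{7} = \frac{4 n}{7}$)
$\left(\left(C{\left(-5 \right)} - -46\right) + P{\left(6,0 \right)}\right)^{2} = \left(\left(\frac{4}{7} \left(-5\right) - -46\right) + \left(2 + 6\right)\right)^{2} = \left(\left(- \frac{20}{7} + 46\right) + 8\right)^{2} = \left(\frac{302}{7} + 8\right)^{2} = \left(\frac{358}{7}\right)^{2} = \frac{128164}{49}$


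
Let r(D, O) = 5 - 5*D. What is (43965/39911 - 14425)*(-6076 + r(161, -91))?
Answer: 3958322115960/39911 ≈ 9.9179e+7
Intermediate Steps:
(43965/39911 - 14425)*(-6076 + r(161, -91)) = (43965/39911 - 14425)*(-6076 + (5 - 5*161)) = (43965*(1/39911) - 14425)*(-6076 + (5 - 805)) = (43965/39911 - 14425)*(-6076 - 800) = -575672210/39911*(-6876) = 3958322115960/39911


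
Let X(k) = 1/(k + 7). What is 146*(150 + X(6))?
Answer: 284846/13 ≈ 21911.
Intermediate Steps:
X(k) = 1/(7 + k)
146*(150 + X(6)) = 146*(150 + 1/(7 + 6)) = 146*(150 + 1/13) = 146*(1951/13) = 284846/13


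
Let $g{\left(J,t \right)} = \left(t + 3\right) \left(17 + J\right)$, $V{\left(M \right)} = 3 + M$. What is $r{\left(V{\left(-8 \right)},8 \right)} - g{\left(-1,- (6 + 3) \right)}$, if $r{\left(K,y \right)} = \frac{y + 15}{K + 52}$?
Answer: $\frac{4535}{47} \approx 96.489$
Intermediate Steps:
$r{\left(K,y \right)} = \frac{15 + y}{52 + K}$
$g{\left(J,t \right)} = \left(3 + t\right) \left(17 + J\right)$
$r{\left(V{\left(-8 \right)},8 \right)} - g{\left(-1,- (6 + 3) \right)} = \frac{15 + 8}{52 + \left(3 - 8\right)} - \left(51 + 3 \left(-1\right) + 17 \left(- (6 + 3)\right) - - (6 + 3)\right) = \frac{1}{52 - 5} \cdot 23 - \left(51 - 3 + 17 \left(\left(-1\right) 9\right) - \left(-1\right) 9\right) = \frac{1}{47} \cdot 23 - \left(51 - 3 + 17 \left(-9\right) - -9\right) = \frac{1}{47} \cdot 23 - \left(51 - 3 - 153 + 9\right) = \frac{23}{47} - -96 = \frac{23}{47} + 96 = \frac{4535}{47}$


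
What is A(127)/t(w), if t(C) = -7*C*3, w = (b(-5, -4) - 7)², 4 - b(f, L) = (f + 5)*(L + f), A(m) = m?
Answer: -127/189 ≈ -0.67196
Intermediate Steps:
b(f, L) = 4 - (5 + f)*(L + f) (b(f, L) = 4 - (f + 5)*(L + f) = 4 - (5 + f)*(L + f))
w = 9 (w = ((4 - 1*(-5)² - 5*(-4) - 5*(-5) - 1*(-4)*(-5)) - 7)² = ((4 - 1*25 + 20 + 25 - 20) - 7)² = ((4 - 25 + 20 + 25 - 20) - 7)² = (4 - 7)² = (-3)² = 9)
t(C) = -21*C
A(127)/t(w) = 127/((-21*9)) = 127/(-189) = 127*(-1/189) = -127/189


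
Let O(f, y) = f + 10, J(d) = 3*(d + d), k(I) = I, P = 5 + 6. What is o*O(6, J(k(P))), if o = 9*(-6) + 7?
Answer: -752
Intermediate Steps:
P = 11
J(d) = 6*d (J(d) = 3*(2*d) = 6*d)
O(f, y) = 10 + f
o = -47 (o = -54 + 7 = -47)
o*O(6, J(k(P))) = -47*(10 + 6) = -47*16 = -752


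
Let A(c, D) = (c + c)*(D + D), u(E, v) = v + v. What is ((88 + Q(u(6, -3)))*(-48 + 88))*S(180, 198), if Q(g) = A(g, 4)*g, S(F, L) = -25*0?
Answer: 0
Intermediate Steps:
S(F, L) = 0
u(E, v) = 2*v
A(c, D) = 4*D*c (A(c, D) = (2*c)*(2*D) = 4*D*c)
Q(g) = 16*g² (Q(g) = (4*4*g)*g = (16*g)*g = 16*g²)
((88 + Q(u(6, -3)))*(-48 + 88))*S(180, 198) = ((88 + 16*(2*(-3))²)*(-48 + 88))*0 = ((88 + 16*(-6)²)*40)*0 = ((88 + 16*36)*40)*0 = ((88 + 576)*40)*0 = (664*40)*0 = 26560*0 = 0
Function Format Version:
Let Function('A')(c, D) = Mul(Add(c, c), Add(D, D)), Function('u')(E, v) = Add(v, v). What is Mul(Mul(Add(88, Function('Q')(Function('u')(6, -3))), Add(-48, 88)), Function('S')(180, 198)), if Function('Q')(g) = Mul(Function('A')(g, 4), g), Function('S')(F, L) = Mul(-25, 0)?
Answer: 0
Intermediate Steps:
Function('S')(F, L) = 0
Function('u')(E, v) = Mul(2, v)
Function('A')(c, D) = Mul(4, D, c) (Function('A')(c, D) = Mul(Mul(2, c), Mul(2, D)) = Mul(4, D, c))
Function('Q')(g) = Mul(16, Pow(g, 2)) (Function('Q')(g) = Mul(Mul(4, 4, g), g) = Mul(Mul(16, g), g) = Mul(16, Pow(g, 2)))
Mul(Mul(Add(88, Function('Q')(Function('u')(6, -3))), Add(-48, 88)), Function('S')(180, 198)) = Mul(Mul(Add(88, Mul(16, Pow(Mul(2, -3), 2))), Add(-48, 88)), 0) = Mul(Mul(Add(88, Mul(16, Pow(-6, 2))), 40), 0) = Mul(Mul(Add(88, Mul(16, 36)), 40), 0) = Mul(Mul(Add(88, 576), 40), 0) = Mul(Mul(664, 40), 0) = Mul(26560, 0) = 0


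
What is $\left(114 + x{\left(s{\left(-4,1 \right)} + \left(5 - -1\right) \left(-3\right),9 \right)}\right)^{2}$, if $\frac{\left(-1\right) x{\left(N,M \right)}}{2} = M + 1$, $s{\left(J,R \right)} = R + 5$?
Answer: $8836$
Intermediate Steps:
$s{\left(J,R \right)} = 5 + R$
$x{\left(N,M \right)} = -2 - 2 M$ ($x{\left(N,M \right)} = - 2 \left(M + 1\right) = - 2 \left(1 + M\right) = -2 - 2 M$)
$\left(114 + x{\left(s{\left(-4,1 \right)} + \left(5 - -1\right) \left(-3\right),9 \right)}\right)^{2} = \left(114 - 20\right)^{2} = 94^{2} = 8836$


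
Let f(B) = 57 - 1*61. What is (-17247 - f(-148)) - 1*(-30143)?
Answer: 12900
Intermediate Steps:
f(B) = -4 (f(B) = 57 - 61 = -4)
(-17247 - f(-148)) - 1*(-30143) = (-17247 - 1*(-4)) - 1*(-30143) = (-17247 + 4) + 30143 = -17243 + 30143 = 12900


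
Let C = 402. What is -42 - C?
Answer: -444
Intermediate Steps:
-42 - C = -42 - 1*402 = -42 - 402 = -444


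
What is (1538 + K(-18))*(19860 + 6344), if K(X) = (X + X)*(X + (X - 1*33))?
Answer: 105392488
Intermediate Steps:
K(X) = 2*X*(-33 + 2*X) (K(X) = (2*X)*(X + (X - 33)) = (2*X)*(X + (-33 + X)) = (2*X)*(-33 + 2*X) = 2*X*(-33 + 2*X))
(1538 + K(-18))*(19860 + 6344) = (1538 + 2*(-18)*(-33 + 2*(-18)))*(19860 + 6344) = (1538 + 2*(-18)*(-33 - 36))*26204 = (1538 + 2*(-18)*(-69))*26204 = (1538 + 2484)*26204 = 4022*26204 = 105392488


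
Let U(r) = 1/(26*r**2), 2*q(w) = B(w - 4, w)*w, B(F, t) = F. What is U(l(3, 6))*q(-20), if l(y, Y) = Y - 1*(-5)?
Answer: 120/1573 ≈ 0.076287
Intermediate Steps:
l(y, Y) = 5 + Y (l(y, Y) = Y + 5 = 5 + Y)
q(w) = w*(-4 + w)/2 (q(w) = ((w - 4)*w)/2 = ((-4 + w)*w)/2 = (w*(-4 + w))/2 = w*(-4 + w)/2)
U(r) = 1/(26*r**2)
U(l(3, 6))*q(-20) = (1/(26*(5 + 6)**2))*((1/2)*(-20)*(-4 - 20)) = ((1/26)/11**2)*((1/2)*(-20)*(-24)) = ((1/26)*(1/121))*240 = (1/3146)*240 = 120/1573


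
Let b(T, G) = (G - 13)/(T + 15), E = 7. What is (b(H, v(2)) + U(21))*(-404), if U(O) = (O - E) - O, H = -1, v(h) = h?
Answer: 22018/7 ≈ 3145.4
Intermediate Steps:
b(T, G) = (-13 + G)/(15 + T)
U(O) = -7 (U(O) = (O - 1*7) - O = (O - 7) - O = (-7 + O) - O = -7)
(b(H, v(2)) + U(21))*(-404) = ((-13 + 2)/(15 - 1) - 7)*(-404) = (-11/14 - 7)*(-404) = -109/14*(-404) = 22018/7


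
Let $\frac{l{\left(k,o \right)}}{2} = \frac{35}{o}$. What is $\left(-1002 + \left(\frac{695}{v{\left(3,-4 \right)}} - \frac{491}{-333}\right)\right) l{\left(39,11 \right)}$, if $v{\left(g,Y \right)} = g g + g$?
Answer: $- \frac{43944425}{7326} \approx -5998.4$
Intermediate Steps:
$v{\left(g,Y \right)} = g + g^{2}$ ($v{\left(g,Y \right)} = g^{2} + g = g + g^{2}$)
$l{\left(k,o \right)} = \frac{70}{o}$ ($l{\left(k,o \right)} = 2 \frac{35}{o} = \frac{70}{o}$)
$\left(-1002 + \left(\frac{695}{v{\left(3,-4 \right)}} - \frac{491}{-333}\right)\right) l{\left(39,11 \right)} = \left(-1002 - \left(- \frac{491}{333} - 695 \frac{1}{3 \left(1 + 3\right)}\right)\right) \frac{70}{11} = \left(-1002 - \left(- \frac{491}{333} - \frac{695}{3 \cdot 4}\right)\right) 70 \cdot \frac{1}{11} = \left(-1002 + \left(\frac{695}{12} + \frac{491}{333}\right)\right) \frac{70}{11} = \left(-1002 + \frac{79109}{1332}\right) \frac{70}{11} = \left(- \frac{1255555}{1332}\right) \frac{70}{11} = - \frac{43944425}{7326}$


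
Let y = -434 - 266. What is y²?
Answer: 490000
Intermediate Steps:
y = -700
y² = (-700)² = 490000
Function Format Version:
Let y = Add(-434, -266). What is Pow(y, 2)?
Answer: 490000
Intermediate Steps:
y = -700
Pow(y, 2) = Pow(-700, 2) = 490000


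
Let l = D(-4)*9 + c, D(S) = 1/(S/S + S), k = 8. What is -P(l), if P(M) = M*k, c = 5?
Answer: -16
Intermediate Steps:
D(S) = 1/(1 + S)
l = 2 (l = 9/(1 - 4) + 5 = 9/(-3) + 5 = -1/3*9 + 5 = -3 + 5 = 2)
P(M) = 8*M (P(M) = M*8 = 8*M)
-P(l) = -8*2 = -1*16 = -16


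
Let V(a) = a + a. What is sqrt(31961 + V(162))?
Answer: sqrt(32285) ≈ 179.68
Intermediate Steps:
V(a) = 2*a
sqrt(31961 + V(162)) = sqrt(31961 + 2*162) = sqrt(31961 + 324) = sqrt(32285)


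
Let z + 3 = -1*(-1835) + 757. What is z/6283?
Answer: 2589/6283 ≈ 0.41206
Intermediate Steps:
z = 2589 (z = -3 + (-1*(-1835) + 757) = -3 + (1835 + 757) = -3 + 2592 = 2589)
z/6283 = 2589/6283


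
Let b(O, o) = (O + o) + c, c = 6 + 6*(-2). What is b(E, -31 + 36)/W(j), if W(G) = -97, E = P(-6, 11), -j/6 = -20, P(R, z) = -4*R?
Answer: -23/97 ≈ -0.23711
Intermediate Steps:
j = 120 (j = -6*(-20) = 120)
E = 24 (E = -4*(-6) = 24)
c = -6 (c = 6 - 12 = -6)
b(O, o) = -6 + O + o (b(O, o) = (O + o) - 6 = -6 + O + o)
b(E, -31 + 36)/W(j) = (-6 + 24 + (-31 + 36))/(-97) = (-6 + 24 + 5)*(-1/97) = 23*(-1/97) = -23/97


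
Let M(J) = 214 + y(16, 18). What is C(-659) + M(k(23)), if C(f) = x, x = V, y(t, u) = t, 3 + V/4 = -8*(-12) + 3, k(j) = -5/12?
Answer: 614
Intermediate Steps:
k(j) = -5/12 (k(j) = -5*1/12 = -5/12)
V = 384 (V = -12 + 4*(-8*(-12) + 3) = -12 + 4*(96 + 3) = -12 + 4*99 = -12 + 396 = 384)
x = 384
M(J) = 230 (M(J) = 214 + 16 = 230)
C(f) = 384
C(-659) + M(k(23)) = 384 + 230 = 614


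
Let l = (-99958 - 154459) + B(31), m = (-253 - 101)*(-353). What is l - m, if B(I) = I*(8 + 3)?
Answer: -379038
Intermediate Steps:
B(I) = 11*I (B(I) = I*11 = 11*I)
m = 124962 (m = -354*(-353) = 124962)
l = -254076 (l = (-99958 - 154459) + 11*31 = -254417 + 341 = -254076)
l - m = -254076 - 1*124962 = -254076 - 124962 = -379038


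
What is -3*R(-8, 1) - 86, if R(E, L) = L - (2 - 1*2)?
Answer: -89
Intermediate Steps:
R(E, L) = L (R(E, L) = L - (2 - 2) = L - 1*0 = L + 0 = L)
-3*R(-8, 1) - 86 = -3*1 - 86 = -3 - 86 = -89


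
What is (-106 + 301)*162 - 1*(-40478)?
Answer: 72068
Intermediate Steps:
(-106 + 301)*162 - 1*(-40478) = 195*162 + 40478 = 31590 + 40478 = 72068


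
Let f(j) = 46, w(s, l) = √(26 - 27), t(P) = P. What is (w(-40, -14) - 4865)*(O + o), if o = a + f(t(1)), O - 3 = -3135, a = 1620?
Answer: 7132090 - 1466*I ≈ 7.1321e+6 - 1466.0*I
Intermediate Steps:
w(s, l) = I (w(s, l) = √(-1) = I)
O = -3132 (O = 3 - 3135 = -3132)
o = 1666 (o = 1620 + 46 = 1666)
(w(-40, -14) - 4865)*(O + o) = (I - 4865)*(-3132 + 1666) = (-4865 + I)*(-1466) = 7132090 - 1466*I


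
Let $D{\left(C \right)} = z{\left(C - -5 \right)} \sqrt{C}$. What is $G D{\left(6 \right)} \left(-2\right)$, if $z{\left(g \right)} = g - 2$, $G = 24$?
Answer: $- 432 \sqrt{6} \approx -1058.2$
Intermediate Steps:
$z{\left(g \right)} = -2 + g$
$D{\left(C \right)} = \sqrt{C} \left(3 + C\right)$ ($D{\left(C \right)} = \left(-2 + \left(C - -5\right)\right) \sqrt{C} = \left(-2 + \left(C + 5\right)\right) \sqrt{C} = \left(-2 + \left(5 + C\right)\right) \sqrt{C} = \left(3 + C\right) \sqrt{C} = \sqrt{C} \left(3 + C\right)$)
$G D{\left(6 \right)} \left(-2\right) = 24 \sqrt{6} \left(3 + 6\right) \left(-2\right) = 24 \sqrt{6} \cdot 9 \left(-2\right) = 24 \cdot 9 \sqrt{6} \left(-2\right) = 216 \sqrt{6} \left(-2\right) = - 432 \sqrt{6}$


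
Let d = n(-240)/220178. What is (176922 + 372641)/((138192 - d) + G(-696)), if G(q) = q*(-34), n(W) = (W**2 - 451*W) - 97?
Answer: 121001682214/35636964625 ≈ 3.3954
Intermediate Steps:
n(W) = -97 + W**2 - 451*W
G(q) = -34*q
d = 165743/220178 (d = (-97 + (-240)**2 - 451*(-240))/220178 = (-97 + 57600 + 108240)*(1/220178) = 165743*(1/220178) = 165743/220178 ≈ 0.75277)
(176922 + 372641)/((138192 - d) + G(-696)) = (176922 + 372641)/((138192 - 1*165743/220178) - 34*(-696)) = 549563/((138192 - 165743/220178) + 23664) = 549563/(30426672433/220178 + 23664) = 549563/(35636964625/220178) = 549563*(220178/35636964625) = 121001682214/35636964625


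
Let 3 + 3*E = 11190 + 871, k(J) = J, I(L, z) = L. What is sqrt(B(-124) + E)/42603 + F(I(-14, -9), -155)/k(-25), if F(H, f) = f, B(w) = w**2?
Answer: 31/5 + sqrt(174558)/127809 ≈ 6.2033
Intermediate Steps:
E = 12058/3 (E = -1 + (11190 + 871)/3 = -1 + (1/3)*12061 = -1 + 12061/3 = 12058/3 ≈ 4019.3)
sqrt(B(-124) + E)/42603 + F(I(-14, -9), -155)/k(-25) = sqrt((-124)**2 + 12058/3)/42603 - 155/(-25) = sqrt(15376 + 12058/3)*(1/42603) - 155*(-1/25) = sqrt(58186/3)*(1/42603) + 31/5 = (sqrt(174558)/3)*(1/42603) + 31/5 = sqrt(174558)/127809 + 31/5 = 31/5 + sqrt(174558)/127809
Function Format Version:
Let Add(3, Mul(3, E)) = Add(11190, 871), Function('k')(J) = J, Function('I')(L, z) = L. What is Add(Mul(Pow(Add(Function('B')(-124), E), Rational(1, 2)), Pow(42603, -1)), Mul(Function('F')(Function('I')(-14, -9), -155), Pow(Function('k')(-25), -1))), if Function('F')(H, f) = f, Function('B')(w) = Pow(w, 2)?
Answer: Add(Rational(31, 5), Mul(Rational(1, 127809), Pow(174558, Rational(1, 2)))) ≈ 6.2033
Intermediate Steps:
E = Rational(12058, 3) (E = Add(-1, Mul(Rational(1, 3), Add(11190, 871))) = Add(-1, Mul(Rational(1, 3), 12061)) = Add(-1, Rational(12061, 3)) = Rational(12058, 3) ≈ 4019.3)
Add(Mul(Pow(Add(Function('B')(-124), E), Rational(1, 2)), Pow(42603, -1)), Mul(Function('F')(Function('I')(-14, -9), -155), Pow(Function('k')(-25), -1))) = Add(Mul(Pow(Add(Pow(-124, 2), Rational(12058, 3)), Rational(1, 2)), Pow(42603, -1)), Mul(-155, Pow(-25, -1))) = Add(Mul(Pow(Add(15376, Rational(12058, 3)), Rational(1, 2)), Rational(1, 42603)), Mul(-155, Rational(-1, 25))) = Add(Mul(Pow(Rational(58186, 3), Rational(1, 2)), Rational(1, 42603)), Rational(31, 5)) = Add(Mul(Mul(Rational(1, 3), Pow(174558, Rational(1, 2))), Rational(1, 42603)), Rational(31, 5)) = Add(Mul(Rational(1, 127809), Pow(174558, Rational(1, 2))), Rational(31, 5)) = Add(Rational(31, 5), Mul(Rational(1, 127809), Pow(174558, Rational(1, 2))))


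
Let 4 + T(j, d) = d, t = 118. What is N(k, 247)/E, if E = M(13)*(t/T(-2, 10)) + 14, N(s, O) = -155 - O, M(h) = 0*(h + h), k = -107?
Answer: -201/7 ≈ -28.714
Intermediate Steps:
T(j, d) = -4 + d
M(h) = 0 (M(h) = 0*(2*h) = 0)
E = 14 (E = 0*(118/(-4 + 10)) + 14 = 0*(118/6) + 14 = 0*(118*(1/6)) + 14 = 0*(59/3) + 14 = 0 + 14 = 14)
N(k, 247)/E = (-155 - 1*247)/14 = (-155 - 247)*(1/14) = -402*1/14 = -201/7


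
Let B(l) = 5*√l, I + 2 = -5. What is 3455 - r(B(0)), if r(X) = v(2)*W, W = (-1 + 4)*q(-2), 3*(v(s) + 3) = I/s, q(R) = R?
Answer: 3430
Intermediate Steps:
I = -7 (I = -2 - 5 = -7)
v(s) = -3 - 7/(3*s) (v(s) = -3 + (-7/s)/3 = -3 - 7/(3*s))
W = -6 (W = (-1 + 4)*(-2) = 3*(-2) = -6)
r(X) = 25 (r(X) = (-3 - 7/3/2)*(-6) = (-3 - 7/3*½)*(-6) = (-3 - 7/6)*(-6) = -25/6*(-6) = 25)
3455 - r(B(0)) = 3455 - 1*25 = 3455 - 25 = 3430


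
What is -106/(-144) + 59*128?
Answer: 543797/72 ≈ 7552.7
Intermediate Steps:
-106/(-144) + 59*128 = -106*(-1/144) + 7552 = 53/72 + 7552 = 543797/72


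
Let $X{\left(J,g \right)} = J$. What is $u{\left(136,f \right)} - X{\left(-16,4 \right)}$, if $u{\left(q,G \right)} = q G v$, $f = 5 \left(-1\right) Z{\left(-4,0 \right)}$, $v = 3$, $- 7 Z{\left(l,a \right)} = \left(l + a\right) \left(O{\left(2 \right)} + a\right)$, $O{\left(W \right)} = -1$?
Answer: $\frac{8272}{7} \approx 1181.7$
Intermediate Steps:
$Z{\left(l,a \right)} = - \frac{\left(-1 + a\right) \left(a + l\right)}{7}$ ($Z{\left(l,a \right)} = - \frac{\left(l + a\right) \left(-1 + a\right)}{7} = - \frac{\left(a + l\right) \left(-1 + a\right)}{7} = - \frac{\left(-1 + a\right) \left(a + l\right)}{7}$)
$f = \frac{20}{7}$ ($f = 5 \left(-1\right) \left(- \frac{0^{2}}{7} + \frac{1}{7} \cdot 0 + \frac{1}{7} \left(-4\right) - 0 \left(-4\right)\right) = - 5 \left(\left(- \frac{1}{7}\right) 0 + 0 - \frac{4}{7} + 0\right) = - 5 \left(0 + 0 - \frac{4}{7} + 0\right) = \left(-5\right) \left(- \frac{4}{7}\right) = \frac{20}{7} \approx 2.8571$)
$u{\left(q,G \right)} = 3 G q$ ($u{\left(q,G \right)} = q G 3 = G q 3 = 3 G q$)
$u{\left(136,f \right)} - X{\left(-16,4 \right)} = 3 \cdot \frac{20}{7} \cdot 136 - -16 = \frac{8160}{7} + 16 = \frac{8272}{7}$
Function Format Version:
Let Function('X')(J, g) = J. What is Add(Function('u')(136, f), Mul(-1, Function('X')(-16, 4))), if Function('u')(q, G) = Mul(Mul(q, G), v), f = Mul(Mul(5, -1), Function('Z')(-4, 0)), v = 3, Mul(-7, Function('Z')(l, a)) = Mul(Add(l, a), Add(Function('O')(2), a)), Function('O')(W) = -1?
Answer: Rational(8272, 7) ≈ 1181.7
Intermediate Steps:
Function('Z')(l, a) = Mul(Rational(-1, 7), Add(-1, a), Add(a, l)) (Function('Z')(l, a) = Mul(Rational(-1, 7), Mul(Add(l, a), Add(-1, a))) = Mul(Rational(-1, 7), Mul(Add(a, l), Add(-1, a))) = Mul(Rational(-1, 7), Mul(Add(-1, a), Add(a, l))) = Mul(Rational(-1, 7), Add(-1, a), Add(a, l)))
f = Rational(20, 7) (f = Mul(Mul(5, -1), Add(Mul(Rational(-1, 7), Pow(0, 2)), Mul(Rational(1, 7), 0), Mul(Rational(1, 7), -4), Mul(Rational(-1, 7), 0, -4))) = Mul(-5, Add(Mul(Rational(-1, 7), 0), 0, Rational(-4, 7), 0)) = Mul(-5, Add(0, 0, Rational(-4, 7), 0)) = Mul(-5, Rational(-4, 7)) = Rational(20, 7) ≈ 2.8571)
Function('u')(q, G) = Mul(3, G, q) (Function('u')(q, G) = Mul(Mul(q, G), 3) = Mul(Mul(G, q), 3) = Mul(3, G, q))
Add(Function('u')(136, f), Mul(-1, Function('X')(-16, 4))) = Add(Mul(3, Rational(20, 7), 136), Mul(-1, -16)) = Add(Rational(8160, 7), 16) = Rational(8272, 7)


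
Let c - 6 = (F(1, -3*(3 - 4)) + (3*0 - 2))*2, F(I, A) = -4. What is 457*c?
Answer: -2742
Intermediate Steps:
c = -6 (c = 6 + (-4 + (3*0 - 2))*2 = 6 + (-4 + (0 - 2))*2 = 6 + (-4 - 2)*2 = 6 - 6*2 = 6 - 12 = -6)
457*c = 457*(-6) = -2742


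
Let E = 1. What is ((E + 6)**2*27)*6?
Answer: 7938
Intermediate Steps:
((E + 6)**2*27)*6 = ((1 + 6)**2*27)*6 = (7**2*27)*6 = (49*27)*6 = 1323*6 = 7938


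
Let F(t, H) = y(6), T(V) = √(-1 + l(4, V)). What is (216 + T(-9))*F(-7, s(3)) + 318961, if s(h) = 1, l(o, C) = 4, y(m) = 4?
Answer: 319825 + 4*√3 ≈ 3.1983e+5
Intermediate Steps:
T(V) = √3 (T(V) = √(-1 + 4) = √3)
F(t, H) = 4
(216 + T(-9))*F(-7, s(3)) + 318961 = (216 + √3)*4 + 318961 = (864 + 4*√3) + 318961 = 319825 + 4*√3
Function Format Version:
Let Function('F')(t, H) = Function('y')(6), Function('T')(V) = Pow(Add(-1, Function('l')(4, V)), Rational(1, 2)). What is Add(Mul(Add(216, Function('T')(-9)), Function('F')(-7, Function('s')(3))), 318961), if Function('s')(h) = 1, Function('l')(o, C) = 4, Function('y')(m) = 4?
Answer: Add(319825, Mul(4, Pow(3, Rational(1, 2)))) ≈ 3.1983e+5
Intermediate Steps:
Function('T')(V) = Pow(3, Rational(1, 2)) (Function('T')(V) = Pow(Add(-1, 4), Rational(1, 2)) = Pow(3, Rational(1, 2)))
Function('F')(t, H) = 4
Add(Mul(Add(216, Function('T')(-9)), Function('F')(-7, Function('s')(3))), 318961) = Add(Mul(Add(216, Pow(3, Rational(1, 2))), 4), 318961) = Add(Add(864, Mul(4, Pow(3, Rational(1, 2)))), 318961) = Add(319825, Mul(4, Pow(3, Rational(1, 2))))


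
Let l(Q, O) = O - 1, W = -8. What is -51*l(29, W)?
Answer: 459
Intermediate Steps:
l(Q, O) = -1 + O
-51*l(29, W) = -51*(-1 - 8) = -51*(-9) = 459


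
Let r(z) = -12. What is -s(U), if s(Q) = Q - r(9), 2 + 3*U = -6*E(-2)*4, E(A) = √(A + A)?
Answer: -34/3 + 16*I ≈ -11.333 + 16.0*I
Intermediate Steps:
E(A) = √2*√A (E(A) = √(2*A) = √2*√A)
U = -⅔ - 16*I (U = -⅔ + (-6*√2*√(-2)*4)/3 = -⅔ + (-6*√2*I*√2*4)/3 = -⅔ + (-12*I*4)/3 = -⅔ + (-48*I)/3 = -⅔ - 16*I ≈ -0.66667 - 16.0*I)
s(Q) = 12 + Q (s(Q) = Q - 1*(-12) = Q + 12 = 12 + Q)
-s(U) = -(12 + (-⅔ - 16*I)) = -(34/3 - 16*I) = -34/3 + 16*I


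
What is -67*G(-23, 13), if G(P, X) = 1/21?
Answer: -67/21 ≈ -3.1905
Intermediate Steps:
G(P, X) = 1/21
-67*G(-23, 13) = -67*1/21 = -67/21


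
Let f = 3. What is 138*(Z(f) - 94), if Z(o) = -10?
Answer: -14352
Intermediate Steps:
138*(Z(f) - 94) = 138*(-10 - 94) = 138*(-104) = -14352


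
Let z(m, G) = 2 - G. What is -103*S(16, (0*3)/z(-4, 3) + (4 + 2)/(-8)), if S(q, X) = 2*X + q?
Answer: -2987/2 ≈ -1493.5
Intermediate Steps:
S(q, X) = q + 2*X
-103*S(16, (0*3)/z(-4, 3) + (4 + 2)/(-8)) = -103*(16 + 2*((0*3)/(2 - 1*3) + (4 + 2)/(-8))) = -103*(16 + 2*(0/(2 - 3) + 6*(-1/8))) = -103*(16 + 2*(0/(-1) - 3/4)) = -103*(16 + 2*(0*(-1) - 3/4)) = -103*(16 + 2*(0 - 3/4)) = -103*(16 + 2*(-3/4)) = -103*(16 - 3/2) = -103*29/2 = -2987/2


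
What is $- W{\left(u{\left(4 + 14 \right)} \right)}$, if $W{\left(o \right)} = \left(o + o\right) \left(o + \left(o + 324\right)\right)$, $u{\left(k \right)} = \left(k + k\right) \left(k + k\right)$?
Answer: $-7558272$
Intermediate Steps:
$u{\left(k \right)} = 4 k^{2}$ ($u{\left(k \right)} = 2 k 2 k = 4 k^{2}$)
$W{\left(o \right)} = 2 o \left(324 + 2 o\right)$ ($W{\left(o \right)} = 2 o \left(o + \left(324 + o\right)\right) = 2 o \left(324 + 2 o\right)$)
$- W{\left(u{\left(4 + 14 \right)} \right)} = - 4 \cdot 4 \left(4 + 14\right)^{2} \left(162 + 4 \left(4 + 14\right)^{2}\right) = - 4 \cdot 4 \cdot 18^{2} \left(162 + 4 \cdot 18^{2}\right) = - 4 \cdot 4 \cdot 324 \left(162 + 4 \cdot 324\right) = - 4 \cdot 1296 \left(162 + 1296\right) = - 4 \cdot 1296 \cdot 1458 = \left(-1\right) 7558272 = -7558272$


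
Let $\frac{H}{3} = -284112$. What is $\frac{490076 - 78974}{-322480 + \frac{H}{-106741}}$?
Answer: $- \frac{21940719291}{17210492672} \approx -1.2748$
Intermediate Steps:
$H = -852336$ ($H = 3 \left(-284112\right) = -852336$)
$\frac{490076 - 78974}{-322480 + \frac{H}{-106741}} = \frac{490076 - 78974}{-322480 - \frac{852336}{-106741}} = \frac{411102}{-322480 - - \frac{852336}{106741}} = \frac{411102}{-322480 + \frac{852336}{106741}} = \frac{411102}{- \frac{34420985344}{106741}} = 411102 \left(- \frac{106741}{34420985344}\right) = - \frac{21940719291}{17210492672}$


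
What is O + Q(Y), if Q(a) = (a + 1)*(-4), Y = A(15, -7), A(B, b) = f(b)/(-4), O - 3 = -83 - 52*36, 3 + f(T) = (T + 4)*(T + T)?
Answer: -1917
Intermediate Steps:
f(T) = -3 + 2*T*(4 + T) (f(T) = -3 + (T + 4)*(T + T) = -3 + (4 + T)*(2*T) = -3 + 2*T*(4 + T))
O = -1952 (O = 3 + (-83 - 52*36) = 3 + (-83 - 1872) = 3 - 1955 = -1952)
A(B, b) = ¾ - 2*b - b²/2 (A(B, b) = (-3 + 2*b² + 8*b)/(-4) = (-3 + 2*b² + 8*b)*(-¼) = ¾ - 2*b - b²/2)
Y = -39/4 (Y = ¾ - 2*(-7) - ½*(-7)² = ¾ + 14 - ½*49 = ¾ + 14 - 49/2 = -39/4 ≈ -9.7500)
Q(a) = -4 - 4*a (Q(a) = (1 + a)*(-4) = -4 - 4*a)
O + Q(Y) = -1952 + (-4 - 4*(-39/4)) = -1952 + (-4 + 39) = -1952 + 35 = -1917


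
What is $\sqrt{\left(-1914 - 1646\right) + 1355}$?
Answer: $21 i \sqrt{5} \approx 46.957 i$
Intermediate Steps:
$\sqrt{\left(-1914 - 1646\right) + 1355} = \sqrt{-3560 + 1355} = \sqrt{-2205} = 21 i \sqrt{5}$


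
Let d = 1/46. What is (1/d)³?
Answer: 97336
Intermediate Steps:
d = 1/46 ≈ 0.021739
(1/d)³ = (1/(1/46))³ = 46³ = 97336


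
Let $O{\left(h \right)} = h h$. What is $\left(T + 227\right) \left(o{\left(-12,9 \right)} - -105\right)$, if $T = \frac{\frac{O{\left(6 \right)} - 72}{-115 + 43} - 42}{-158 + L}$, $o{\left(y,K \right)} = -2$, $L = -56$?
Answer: $\frac{10015617}{428} \approx 23401.0$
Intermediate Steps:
$O{\left(h \right)} = h^{2}$
$T = \frac{83}{428}$ ($T = \frac{\frac{6^{2} - 72}{-115 + 43} - 42}{-158 - 56} = \frac{\frac{36 - 72}{-72} - 42}{-214} = \left(\left(-36\right) \left(- \frac{1}{72}\right) - 42\right) \left(- \frac{1}{214}\right) = \left(\frac{1}{2} - 42\right) \left(- \frac{1}{214}\right) = \left(- \frac{83}{2}\right) \left(- \frac{1}{214}\right) = \frac{83}{428} \approx 0.19393$)
$\left(T + 227\right) \left(o{\left(-12,9 \right)} - -105\right) = \left(\frac{83}{428} + 227\right) \left(-2 - -105\right) = \frac{97239 \left(-2 + 105\right)}{428} = \frac{97239}{428} \cdot 103 = \frac{10015617}{428}$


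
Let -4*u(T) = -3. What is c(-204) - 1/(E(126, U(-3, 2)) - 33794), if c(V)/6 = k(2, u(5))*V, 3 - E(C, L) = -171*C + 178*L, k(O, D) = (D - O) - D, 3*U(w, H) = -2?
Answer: 89055795/36379 ≈ 2448.0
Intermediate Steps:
U(w, H) = -2/3 (U(w, H) = (1/3)*(-2) = -2/3)
u(T) = 3/4 (u(T) = -1/4*(-3) = 3/4)
k(O, D) = -O
E(C, L) = 3 - 178*L + 171*C (E(C, L) = 3 - (-171*C + 178*L) = 3 + (-178*L + 171*C) = 3 - 178*L + 171*C)
c(V) = -12*V (c(V) = 6*((-1*2)*V) = 6*(-2*V) = -12*V)
c(-204) - 1/(E(126, U(-3, 2)) - 33794) = -12*(-204) - 1/((3 - 178*(-2/3) + 171*126) - 33794) = 2448 - 1/((3 + 356/3 + 21546) - 33794) = 2448 - 1/(65003/3 - 33794) = 2448 - 1/(-36379/3) = 2448 - 1*(-3/36379) = 2448 + 3/36379 = 89055795/36379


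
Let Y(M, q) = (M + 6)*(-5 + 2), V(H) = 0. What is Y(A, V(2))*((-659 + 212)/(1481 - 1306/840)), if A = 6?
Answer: 6758640/621367 ≈ 10.877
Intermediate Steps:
Y(M, q) = -18 - 3*M (Y(M, q) = (6 + M)*(-3) = -18 - 3*M)
Y(A, V(2))*((-659 + 212)/(1481 - 1306/840)) = (-18 - 3*6)*((-659 + 212)/(1481 - 1306/840)) = (-18 - 18)*(-447/(1481 - 1306*1/840)) = -(-16092)/(1481 - 653/420) = -(-16092)/621367/420 = -(-16092)*420/621367 = -36*(-187740/621367) = 6758640/621367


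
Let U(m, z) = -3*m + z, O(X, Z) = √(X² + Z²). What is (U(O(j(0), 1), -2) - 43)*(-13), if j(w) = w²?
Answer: 624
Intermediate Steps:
U(m, z) = z - 3*m
(U(O(j(0), 1), -2) - 43)*(-13) = ((-2 - 3*√((0²)² + 1²)) - 43)*(-13) = ((-2 - 3*√(0² + 1)) - 43)*(-13) = ((-2 - 3*√(0 + 1)) - 43)*(-13) = ((-2 - 3*√1) - 43)*(-13) = ((-2 - 3*1) - 43)*(-13) = ((-2 - 3) - 43)*(-13) = (-5 - 43)*(-13) = -48*(-13) = 624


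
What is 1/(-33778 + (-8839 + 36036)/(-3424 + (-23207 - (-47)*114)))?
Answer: -21273/718586591 ≈ -2.9604e-5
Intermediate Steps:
1/(-33778 + (-8839 + 36036)/(-3424 + (-23207 - (-47)*114))) = 1/(-33778 + 27197/(-3424 + (-23207 - 1*(-5358)))) = 1/(-33778 + 27197/(-3424 + (-23207 + 5358))) = 1/(-33778 + 27197/(-3424 - 17849)) = 1/(-33778 + 27197/(-21273)) = 1/(-33778 + 27197*(-1/21273)) = 1/(-33778 - 27197/21273) = 1/(-718586591/21273) = -21273/718586591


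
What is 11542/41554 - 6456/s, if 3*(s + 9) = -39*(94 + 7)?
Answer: 70882787/13733597 ≈ 5.1613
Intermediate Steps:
s = -1322 (s = -9 + (-39*(94 + 7))/3 = -9 + (-39*101)/3 = -9 + (1/3)*(-3939) = -9 - 1313 = -1322)
11542/41554 - 6456/s = 11542/41554 - 6456/(-1322) = 11542*(1/41554) - 6456*(-1/1322) = 5771/20777 + 3228/661 = 70882787/13733597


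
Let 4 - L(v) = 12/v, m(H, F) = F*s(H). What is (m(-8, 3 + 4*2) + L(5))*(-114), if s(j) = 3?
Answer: -19722/5 ≈ -3944.4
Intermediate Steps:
m(H, F) = 3*F (m(H, F) = F*3 = 3*F)
L(v) = 4 - 12/v
(m(-8, 3 + 4*2) + L(5))*(-114) = (3*(3 + 4*2) + (4 - 12/5))*(-114) = (3*(3 + 8) + (4 - 12*⅕))*(-114) = (3*11 + (4 - 12/5))*(-114) = (33 + 8/5)*(-114) = (173/5)*(-114) = -19722/5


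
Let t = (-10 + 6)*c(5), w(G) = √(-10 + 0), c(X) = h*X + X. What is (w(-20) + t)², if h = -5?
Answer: (80 + I*√10)² ≈ 6390.0 + 505.96*I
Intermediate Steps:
c(X) = -4*X (c(X) = -5*X + X = -4*X)
w(G) = I*√10 (w(G) = √(-10) = I*√10)
t = 80 (t = (-10 + 6)*(-4*5) = -4*(-20) = 80)
(w(-20) + t)² = (I*√10 + 80)² = (80 + I*√10)²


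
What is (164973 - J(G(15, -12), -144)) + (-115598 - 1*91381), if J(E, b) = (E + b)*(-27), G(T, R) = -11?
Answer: -46191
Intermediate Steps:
J(E, b) = -27*E - 27*b
(164973 - J(G(15, -12), -144)) + (-115598 - 1*91381) = (164973 - (-27*(-11) - 27*(-144))) + (-115598 - 1*91381) = (164973 - (297 + 3888)) + (-115598 - 91381) = (164973 - 1*4185) - 206979 = (164973 - 4185) - 206979 = 160788 - 206979 = -46191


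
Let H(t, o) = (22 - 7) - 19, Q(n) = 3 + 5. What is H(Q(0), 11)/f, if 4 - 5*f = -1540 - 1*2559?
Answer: -20/4103 ≈ -0.0048745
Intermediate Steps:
f = 4103/5 (f = ⅘ - (-1540 - 1*2559)/5 = ⅘ - (-1540 - 2559)/5 = ⅘ - ⅕*(-4099) = ⅘ + 4099/5 = 4103/5 ≈ 820.60)
Q(n) = 8
H(t, o) = -4 (H(t, o) = 15 - 19 = -4)
H(Q(0), 11)/f = -4/4103/5 = -4*5/4103 = -20/4103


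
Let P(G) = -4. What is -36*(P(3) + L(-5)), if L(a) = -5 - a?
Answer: 144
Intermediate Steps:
-36*(P(3) + L(-5)) = -36*(-4 + (-5 - 1*(-5))) = -36*(-4 + (-5 + 5)) = -36*(-4 + 0) = -36*(-4) = 144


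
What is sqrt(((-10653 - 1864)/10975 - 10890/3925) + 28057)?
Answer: 18*sqrt(10282624368767)/344615 ≈ 167.49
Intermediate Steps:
sqrt(((-10653 - 1864)/10975 - 10890/3925) + 28057) = sqrt((-12517*1/10975 - 10890*1/3925) + 28057) = sqrt((-12517/10975 - 2178/785) + 28057) = sqrt(-6745879/1723075 + 28057) = sqrt(48337569396/1723075) = 18*sqrt(10282624368767)/344615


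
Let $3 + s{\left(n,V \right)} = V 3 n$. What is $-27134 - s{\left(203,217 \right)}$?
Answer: $-159284$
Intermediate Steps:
$s{\left(n,V \right)} = -3 + 3 V n$ ($s{\left(n,V \right)} = -3 + V 3 n = -3 + 3 V n$)
$-27134 - s{\left(203,217 \right)} = -27134 - \left(-3 + 3 \cdot 217 \cdot 203\right) = -27134 - \left(-3 + 132153\right) = -27134 - 132150 = -159284$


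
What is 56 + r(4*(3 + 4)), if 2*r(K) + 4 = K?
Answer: 68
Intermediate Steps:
r(K) = -2 + K/2
56 + r(4*(3 + 4)) = 56 + (-2 + (4*(3 + 4))/2) = 56 + (-2 + (4*7)/2) = 56 + (-2 + (1/2)*28) = 56 + (-2 + 14) = 56 + 12 = 68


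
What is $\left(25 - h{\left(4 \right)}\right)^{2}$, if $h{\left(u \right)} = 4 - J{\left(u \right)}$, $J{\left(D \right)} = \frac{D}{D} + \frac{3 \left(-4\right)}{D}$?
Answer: $361$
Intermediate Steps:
$J{\left(D \right)} = 1 - \frac{12}{D}$
$h{\left(u \right)} = 4 - \frac{-12 + u}{u}$
$\left(25 - h{\left(4 \right)}\right)^{2} = \left(25 - \left(3 + \frac{12}{4}\right)\right)^{2} = \left(25 - \left(3 + 12 \cdot \frac{1}{4}\right)\right)^{2} = \left(25 - \left(3 + 3\right)\right)^{2} = \left(25 - 6\right)^{2} = 19^{2} = 361$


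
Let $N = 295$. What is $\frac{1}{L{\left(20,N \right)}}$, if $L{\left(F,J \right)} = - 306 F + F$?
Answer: $- \frac{1}{6100} \approx -0.00016393$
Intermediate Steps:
$L{\left(F,J \right)} = - 305 F$
$\frac{1}{L{\left(20,N \right)}} = \frac{1}{\left(-305\right) 20} = \frac{1}{-6100} = - \frac{1}{6100}$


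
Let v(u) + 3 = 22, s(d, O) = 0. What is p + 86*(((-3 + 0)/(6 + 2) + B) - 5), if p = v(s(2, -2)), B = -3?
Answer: -2805/4 ≈ -701.25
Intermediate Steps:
v(u) = 19 (v(u) = -3 + 22 = 19)
p = 19
p + 86*(((-3 + 0)/(6 + 2) + B) - 5) = 19 + 86*(((-3 + 0)/(6 + 2) - 3) - 5) = 19 + 86*((-3/8 - 3) - 5) = 19 + 86*(-27/8 - 5) = 19 + 86*(-67/8) = 19 - 2881/4 = -2805/4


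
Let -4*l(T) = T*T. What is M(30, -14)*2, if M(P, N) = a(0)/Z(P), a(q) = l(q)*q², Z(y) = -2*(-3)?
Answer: 0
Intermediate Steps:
Z(y) = 6
l(T) = -T²/4 (l(T) = -T*T/4 = -T²/4)
a(q) = -q⁴/4 (a(q) = (-q²/4)*q² = -q⁴/4)
M(P, N) = 0 (M(P, N) = -¼*0⁴/6 = -¼*0*(⅙) = 0*(⅙) = 0)
M(30, -14)*2 = 0*2 = 0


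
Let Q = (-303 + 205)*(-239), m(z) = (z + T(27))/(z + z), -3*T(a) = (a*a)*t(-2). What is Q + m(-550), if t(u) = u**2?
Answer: 12882861/550 ≈ 23423.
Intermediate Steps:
T(a) = -4*a**2/3 (T(a) = -a*a*(-2)**2/3 = -a**2*4/3 = -4*a**2/3)
m(z) = (-972 + z)/(2*z) (m(z) = (z - 4/3*27**2)/(z + z) = (z - 4/3*729)/((2*z)) = (z - 972)*(1/(2*z)) = (-972 + z)*(1/(2*z)) = (-972 + z)/(2*z))
Q = 23422 (Q = -98*(-239) = 23422)
Q + m(-550) = 23422 + (1/2)*(-972 - 550)/(-550) = 23422 + (1/2)*(-1/550)*(-1522) = 23422 + 761/550 = 12882861/550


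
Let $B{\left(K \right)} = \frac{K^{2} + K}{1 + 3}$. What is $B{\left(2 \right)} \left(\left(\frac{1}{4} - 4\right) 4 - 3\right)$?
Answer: $-27$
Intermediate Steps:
$B{\left(K \right)} = \frac{K}{4} + \frac{K^{2}}{4}$ ($B{\left(K \right)} = \frac{K + K^{2}}{4} = \left(K + K^{2}\right) \frac{1}{4} = \frac{K}{4} + \frac{K^{2}}{4}$)
$B{\left(2 \right)} \left(\left(\frac{1}{4} - 4\right) 4 - 3\right) = \frac{1}{4} \cdot 2 \left(1 + 2\right) \left(\left(\frac{1}{4} - 4\right) 4 - 3\right) = \frac{1}{4} \cdot 2 \cdot 3 \left(\left(\frac{1}{4} - 4\right) 4 - 3\right) = \frac{3 \left(\left(- \frac{15}{4}\right) 4 - 3\right)}{2} = \frac{3 \left(-15 - 3\right)}{2} = \frac{3}{2} \left(-18\right) = -27$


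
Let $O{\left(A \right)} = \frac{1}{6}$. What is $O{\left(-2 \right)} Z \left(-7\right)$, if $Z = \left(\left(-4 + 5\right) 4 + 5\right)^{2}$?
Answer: $- \frac{189}{2} \approx -94.5$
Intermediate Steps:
$O{\left(A \right)} = \frac{1}{6}$
$Z = 81$ ($Z = \left(1 \cdot 4 + 5\right)^{2} = \left(4 + 5\right)^{2} = 9^{2} = 81$)
$O{\left(-2 \right)} Z \left(-7\right) = \frac{1}{6} \cdot 81 \left(-7\right) = \frac{27}{2} \left(-7\right) = - \frac{189}{2}$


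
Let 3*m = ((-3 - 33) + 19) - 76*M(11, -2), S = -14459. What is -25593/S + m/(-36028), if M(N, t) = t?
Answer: 48495471/27417308 ≈ 1.7688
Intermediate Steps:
m = 45 (m = (((-3 - 33) + 19) - 76*(-2))/3 = ((-36 + 19) + 152)/3 = (-17 + 152)/3 = (⅓)*135 = 45)
-25593/S + m/(-36028) = -25593/(-14459) + 45/(-36028) = -25593*(-1/14459) + 45*(-1/36028) = 1347/761 - 45/36028 = 48495471/27417308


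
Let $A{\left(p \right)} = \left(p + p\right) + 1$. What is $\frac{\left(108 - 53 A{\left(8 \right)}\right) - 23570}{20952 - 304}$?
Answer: $- \frac{24363}{20648} \approx -1.1799$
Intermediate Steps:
$A{\left(p \right)} = 1 + 2 p$ ($A{\left(p \right)} = 2 p + 1 = 1 + 2 p$)
$\frac{\left(108 - 53 A{\left(8 \right)}\right) - 23570}{20952 - 304} = \frac{\left(108 - 53 \left(1 + 2 \cdot 8\right)\right) - 23570}{20952 - 304} = \frac{\left(108 - 53 \left(1 + 16\right)\right) - 23570}{20952 - 304} = \frac{\left(108 - 901\right) - 23570}{20648} = \left(\left(108 - 901\right) - 23570\right) \frac{1}{20648} = \left(-793 - 23570\right) \frac{1}{20648} = \left(-24363\right) \frac{1}{20648} = - \frac{24363}{20648}$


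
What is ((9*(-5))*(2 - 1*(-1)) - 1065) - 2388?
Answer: -3588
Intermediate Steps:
((9*(-5))*(2 - 1*(-1)) - 1065) - 2388 = (-45*(2 + 1) - 1065) - 2388 = (-45*3 - 1065) - 2388 = (-135 - 1065) - 2388 = -1200 - 2388 = -3588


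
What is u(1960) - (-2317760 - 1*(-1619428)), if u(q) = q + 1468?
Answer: 701760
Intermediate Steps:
u(q) = 1468 + q
u(1960) - (-2317760 - 1*(-1619428)) = (1468 + 1960) - (-2317760 - 1*(-1619428)) = 3428 - (-2317760 + 1619428) = 3428 - 1*(-698332) = 3428 + 698332 = 701760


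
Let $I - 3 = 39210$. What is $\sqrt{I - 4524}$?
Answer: $\sqrt{34689} \approx 186.25$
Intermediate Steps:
$I = 39213$ ($I = 3 + 39210 = 39213$)
$\sqrt{I - 4524} = \sqrt{39213 - 4524} = \sqrt{34689}$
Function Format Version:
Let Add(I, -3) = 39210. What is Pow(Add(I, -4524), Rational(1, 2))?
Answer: Pow(34689, Rational(1, 2)) ≈ 186.25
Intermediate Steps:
I = 39213 (I = Add(3, 39210) = 39213)
Pow(Add(I, -4524), Rational(1, 2)) = Pow(Add(39213, -4524), Rational(1, 2)) = Pow(34689, Rational(1, 2))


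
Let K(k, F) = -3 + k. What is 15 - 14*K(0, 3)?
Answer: 57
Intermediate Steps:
15 - 14*K(0, 3) = 15 - 14*(-3 + 0) = 15 - 14*(-3) = 15 + 42 = 57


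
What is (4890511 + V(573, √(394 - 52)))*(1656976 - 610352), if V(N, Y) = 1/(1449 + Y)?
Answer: 1193901351314219328/233251 - 1046624*√38/699753 ≈ 5.1185e+12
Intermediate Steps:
(4890511 + V(573, √(394 - 52)))*(1656976 - 610352) = (4890511 + 1/(1449 + √(394 - 52)))*(1656976 - 610352) = (4890511 + 1/(1449 + √342))*1046624 = (4890511 + 1/(1449 + 3*√38))*1046624 = 5118526184864 + 1046624/(1449 + 3*√38)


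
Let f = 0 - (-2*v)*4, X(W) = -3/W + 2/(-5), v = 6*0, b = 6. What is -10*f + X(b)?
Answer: -9/10 ≈ -0.90000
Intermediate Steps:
v = 0
X(W) = -⅖ - 3/W (X(W) = -3/W + 2*(-⅕) = -3/W - ⅖ = -⅖ - 3/W)
f = 0 (f = 0 - (-2*0)*4 = 0 - 0*4 = 0 - 1*0 = 0 + 0 = 0)
-10*f + X(b) = -10*0 + (-⅖ - 3/6) = 0 + (-⅖ - 3*⅙) = 0 + (-⅖ - ½) = 0 - 9/10 = -9/10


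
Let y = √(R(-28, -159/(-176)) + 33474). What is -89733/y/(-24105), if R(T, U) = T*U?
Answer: 8546*√1798797/563116905 ≈ 0.020354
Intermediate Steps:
y = 3*√1798797/22 (y = √(-(-4452)/(-176) + 33474) = √(-(-4452)*(-1)/176 + 33474) = √(-28*159/176 + 33474) = √(-1113/44 + 33474) = √(1471743/44) = 3*√1798797/22 ≈ 182.89)
-89733/y/(-24105) = -89733*2*√1798797/490581/(-24105) = -8546*√1798797/23361*(-1/24105) = 8546*√1798797/563116905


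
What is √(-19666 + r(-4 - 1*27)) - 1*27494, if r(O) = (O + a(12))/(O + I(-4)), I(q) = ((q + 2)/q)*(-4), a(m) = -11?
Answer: -27494 + 2*I*√594858/11 ≈ -27494.0 + 140.23*I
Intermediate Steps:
I(q) = -4*(2 + q)/q (I(q) = ((2 + q)/q)*(-4) = -4*(2 + q)/q)
r(O) = (-11 + O)/(-2 + O) (r(O) = (O - 11)/(O + (-4 - 8/(-4))) = (-11 + O)/(O + (-4 - 8*(-¼))) = (-11 + O)/(O + (-4 + 2)) = (-11 + O)/(O - 2) = (-11 + O)/(-2 + O))
√(-19666 + r(-4 - 1*27)) - 1*27494 = √(-19666 + (-11 + (-4 - 1*27))/(-2 + (-4 - 1*27))) - 1*27494 = √(-19666 + (-11 + (-4 - 27))/(-2 + (-4 - 27))) - 27494 = √(-19666 + (-11 - 31)/(-2 - 31)) - 27494 = √(-19666 - 42/(-33)) - 27494 = √(-19666 - 1/33*(-42)) - 27494 = √(-19666 + 14/11) - 27494 = √(-216312/11) - 27494 = 2*I*√594858/11 - 27494 = -27494 + 2*I*√594858/11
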